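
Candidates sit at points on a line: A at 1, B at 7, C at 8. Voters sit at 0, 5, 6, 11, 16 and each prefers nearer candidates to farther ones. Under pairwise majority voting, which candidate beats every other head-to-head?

With single-peaked preferences on a line, the Condorcet winner is the candidate closest to the median voter.
The median voter (position 6) is closest to B at 7.
Check: B vs C — voters closer to B: 3 of 5.

B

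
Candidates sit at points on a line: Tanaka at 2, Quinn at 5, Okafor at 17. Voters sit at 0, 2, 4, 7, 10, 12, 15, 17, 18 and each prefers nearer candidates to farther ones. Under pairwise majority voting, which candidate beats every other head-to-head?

With single-peaked preferences on a line, the Condorcet winner is the candidate closest to the median voter.
The median voter (position 10) is closest to Quinn at 5.
Check: Quinn vs Tanaka — voters closer to Quinn: 7 of 9.

Quinn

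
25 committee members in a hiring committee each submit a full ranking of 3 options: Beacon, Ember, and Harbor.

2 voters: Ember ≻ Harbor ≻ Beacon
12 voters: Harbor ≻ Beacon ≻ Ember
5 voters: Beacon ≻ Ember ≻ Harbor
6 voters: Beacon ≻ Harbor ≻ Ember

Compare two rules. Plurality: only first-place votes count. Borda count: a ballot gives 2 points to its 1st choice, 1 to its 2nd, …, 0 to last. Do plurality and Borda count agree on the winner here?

No

Plurality first-place counts: Beacon 11, Ember 2, Harbor 12 → Harbor.
Borda totals: Beacon 34, Ember 9, Harbor 32 → Beacon.
The two rules disagree: plurality picks Harbor, Borda picks Beacon.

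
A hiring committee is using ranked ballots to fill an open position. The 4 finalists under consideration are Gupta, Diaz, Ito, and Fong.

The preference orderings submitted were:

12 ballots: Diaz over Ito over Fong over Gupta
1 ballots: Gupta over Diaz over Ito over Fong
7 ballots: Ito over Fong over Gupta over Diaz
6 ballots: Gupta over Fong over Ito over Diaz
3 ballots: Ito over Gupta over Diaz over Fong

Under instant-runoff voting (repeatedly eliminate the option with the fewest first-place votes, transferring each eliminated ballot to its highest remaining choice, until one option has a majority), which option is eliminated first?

Round 1: Diaz 12, Ito 10, Gupta 7, Fong 0. Fong has the fewest and is eliminated.
Round 2: Diaz 12, Ito 10, Gupta 7. Gupta has the fewest and is eliminated.
Round 3: Ito 16, Diaz 13. Ito has a majority.

Fong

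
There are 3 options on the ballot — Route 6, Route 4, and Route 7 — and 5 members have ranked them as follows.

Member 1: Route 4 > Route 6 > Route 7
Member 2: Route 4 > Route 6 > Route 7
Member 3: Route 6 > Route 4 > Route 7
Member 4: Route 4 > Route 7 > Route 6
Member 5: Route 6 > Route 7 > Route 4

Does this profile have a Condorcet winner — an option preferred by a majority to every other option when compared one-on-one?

Head-to-head results (5 voters total):
Route 6 vs Route 4: Route 4 wins 3–2.
Route 6 vs Route 7: Route 6 wins 4–1.
Route 4 vs Route 7: Route 4 wins 4–1.
Route 4 beats each rival — Route 6 (3–2), Route 7 (4–1) — so Route 4 is the Condorcet winner.

Yes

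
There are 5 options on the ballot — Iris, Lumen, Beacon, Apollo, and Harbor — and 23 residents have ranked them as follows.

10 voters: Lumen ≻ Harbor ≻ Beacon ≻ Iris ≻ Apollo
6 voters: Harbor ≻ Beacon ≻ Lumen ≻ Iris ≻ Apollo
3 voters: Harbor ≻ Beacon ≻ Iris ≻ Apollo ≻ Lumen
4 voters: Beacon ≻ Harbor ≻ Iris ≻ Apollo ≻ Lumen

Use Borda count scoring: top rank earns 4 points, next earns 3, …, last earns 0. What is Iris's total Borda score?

Borda scores:
  Iris: 10·1 + 6·1 + 3·2 + 4·2 = 30
  Lumen: 10·4 + 6·2 + 3·0 + 4·0 = 52
  Beacon: 10·2 + 6·3 + 3·3 + 4·4 = 63
  Apollo: 10·0 + 6·0 + 3·1 + 4·1 = 7
  Harbor: 10·3 + 6·4 + 3·4 + 4·3 = 78

30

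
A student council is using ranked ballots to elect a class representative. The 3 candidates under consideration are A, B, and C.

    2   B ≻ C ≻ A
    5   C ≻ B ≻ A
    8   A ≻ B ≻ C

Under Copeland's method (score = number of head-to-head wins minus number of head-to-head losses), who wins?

A

Pairwise results:
  A vs B: A wins 8–7.
  A vs C: A wins 8–7.
  B vs C: B wins 10–5.
Copeland scores (wins − losses):
  A: 2 − 0 = 2
  B: 1 − 1 = 0
  C: 0 − 2 = -2
A has the best Copeland score.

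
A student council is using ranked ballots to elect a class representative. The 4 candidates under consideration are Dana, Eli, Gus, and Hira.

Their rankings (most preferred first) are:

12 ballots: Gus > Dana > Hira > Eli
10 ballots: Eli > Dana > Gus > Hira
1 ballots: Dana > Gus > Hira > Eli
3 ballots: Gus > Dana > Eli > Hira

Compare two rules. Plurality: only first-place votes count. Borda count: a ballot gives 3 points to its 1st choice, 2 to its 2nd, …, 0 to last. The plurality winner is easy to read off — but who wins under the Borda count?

Plurality first-place counts: Dana 1, Eli 10, Gus 15, Hira 0 → Gus.
Borda totals: Dana 53, Eli 33, Gus 57, Hira 13 → Gus.

Gus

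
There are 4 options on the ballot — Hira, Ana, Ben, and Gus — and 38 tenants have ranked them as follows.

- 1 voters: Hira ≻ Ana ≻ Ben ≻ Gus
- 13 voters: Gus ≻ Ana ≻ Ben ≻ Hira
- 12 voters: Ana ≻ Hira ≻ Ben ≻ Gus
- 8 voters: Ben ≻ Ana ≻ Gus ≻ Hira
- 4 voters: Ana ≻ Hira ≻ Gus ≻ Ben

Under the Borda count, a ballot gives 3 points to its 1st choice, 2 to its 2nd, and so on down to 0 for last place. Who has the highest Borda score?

Borda scores:
  Hira: 3 + 13·0 + 12·2 + 8·0 + 4·2 = 35
  Ana: 2 + 13·2 + 12·3 + 8·2 + 4·3 = 92
  Ben: 1 + 13·1 + 12·1 + 8·3 + 4·0 = 50
  Gus: 0 + 13·3 + 12·0 + 8·1 + 4·1 = 51
Ana has the highest total.

Ana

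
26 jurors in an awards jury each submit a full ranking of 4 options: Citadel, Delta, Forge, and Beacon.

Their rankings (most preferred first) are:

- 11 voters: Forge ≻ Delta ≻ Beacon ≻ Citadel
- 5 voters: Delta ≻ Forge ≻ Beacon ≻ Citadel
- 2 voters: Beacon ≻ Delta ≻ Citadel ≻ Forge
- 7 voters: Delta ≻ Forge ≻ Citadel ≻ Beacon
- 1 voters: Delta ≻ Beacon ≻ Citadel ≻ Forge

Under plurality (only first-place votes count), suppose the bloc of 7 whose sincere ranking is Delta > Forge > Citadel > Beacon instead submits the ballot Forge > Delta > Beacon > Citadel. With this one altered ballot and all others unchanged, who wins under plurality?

Forge

First-place totals with the altered ballot: Citadel 0, Delta 6, Forge 18, Beacon 2.
The switch changes the winner from Delta to Forge.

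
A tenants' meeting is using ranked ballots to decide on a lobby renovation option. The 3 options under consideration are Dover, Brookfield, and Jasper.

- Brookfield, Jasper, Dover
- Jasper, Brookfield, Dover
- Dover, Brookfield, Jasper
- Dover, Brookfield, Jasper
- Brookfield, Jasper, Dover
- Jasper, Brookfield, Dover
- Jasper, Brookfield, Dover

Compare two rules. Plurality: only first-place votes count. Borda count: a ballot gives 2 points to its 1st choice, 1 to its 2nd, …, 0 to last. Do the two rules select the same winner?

No

Plurality first-place counts: Dover 2, Brookfield 2, Jasper 3 → Jasper.
Borda totals: Dover 4, Brookfield 9, Jasper 8 → Brookfield.
The two rules disagree: plurality picks Jasper, Borda picks Brookfield.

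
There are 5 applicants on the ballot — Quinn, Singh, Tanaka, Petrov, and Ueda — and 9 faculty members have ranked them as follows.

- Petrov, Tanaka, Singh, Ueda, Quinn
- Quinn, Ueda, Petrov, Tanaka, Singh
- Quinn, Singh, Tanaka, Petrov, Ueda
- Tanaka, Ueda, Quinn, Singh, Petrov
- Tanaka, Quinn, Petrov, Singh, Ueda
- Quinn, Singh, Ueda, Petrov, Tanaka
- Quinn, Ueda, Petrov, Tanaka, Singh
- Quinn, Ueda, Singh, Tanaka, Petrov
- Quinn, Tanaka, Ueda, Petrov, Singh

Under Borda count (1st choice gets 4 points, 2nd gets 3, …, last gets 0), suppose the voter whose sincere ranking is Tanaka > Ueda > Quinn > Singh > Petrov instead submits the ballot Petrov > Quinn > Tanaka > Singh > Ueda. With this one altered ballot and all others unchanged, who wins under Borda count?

Borda totals with the altered ballot: Quinn 30, Singh 12, Tanaka 17, Petrov 17, Ueda 14.
The winner is unchanged: still Quinn.

Quinn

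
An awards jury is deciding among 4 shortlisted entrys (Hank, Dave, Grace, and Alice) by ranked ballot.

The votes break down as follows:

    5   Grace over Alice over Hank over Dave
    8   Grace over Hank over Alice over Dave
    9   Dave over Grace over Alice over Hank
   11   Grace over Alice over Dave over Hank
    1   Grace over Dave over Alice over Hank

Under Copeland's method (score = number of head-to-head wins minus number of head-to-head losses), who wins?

Pairwise results:
  Hank vs Dave: Dave wins 21–13.
  Hank vs Grace: Grace wins 34–0.
  Hank vs Alice: Alice wins 26–8.
  Dave vs Grace: Grace wins 25–9.
  Dave vs Alice: Alice wins 24–10.
  Grace vs Alice: Grace wins 34–0.
Copeland scores (wins − losses):
  Hank: 0 − 3 = -3
  Dave: 1 − 2 = -1
  Grace: 3 − 0 = 3
  Alice: 2 − 1 = 1
Grace has the best Copeland score.

Grace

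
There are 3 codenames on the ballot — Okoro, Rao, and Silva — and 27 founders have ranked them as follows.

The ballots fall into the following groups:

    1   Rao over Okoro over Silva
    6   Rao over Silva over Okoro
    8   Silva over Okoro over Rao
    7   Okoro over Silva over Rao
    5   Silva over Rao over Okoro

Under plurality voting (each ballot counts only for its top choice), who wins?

Silva

First-place vote totals:
  Okoro: 7
  Rao: 7
  Silva: 13
Silva has the most first-place votes.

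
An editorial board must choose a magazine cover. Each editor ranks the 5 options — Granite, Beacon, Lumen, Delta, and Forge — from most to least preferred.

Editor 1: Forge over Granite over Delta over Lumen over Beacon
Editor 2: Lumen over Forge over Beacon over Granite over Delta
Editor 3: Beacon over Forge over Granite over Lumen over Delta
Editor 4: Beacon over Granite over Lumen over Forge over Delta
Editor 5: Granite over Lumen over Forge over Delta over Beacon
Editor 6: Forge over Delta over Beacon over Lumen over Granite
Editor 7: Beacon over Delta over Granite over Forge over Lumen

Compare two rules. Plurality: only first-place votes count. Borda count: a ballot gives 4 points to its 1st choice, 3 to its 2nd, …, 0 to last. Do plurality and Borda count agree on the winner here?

No

Plurality first-place counts: Granite 1, Beacon 3, Lumen 1, Delta 0, Forge 2 → Beacon.
Borda totals: Granite 15, Beacon 16, Lumen 12, Delta 9, Forge 18 → Forge.
The two rules disagree: plurality picks Beacon, Borda picks Forge.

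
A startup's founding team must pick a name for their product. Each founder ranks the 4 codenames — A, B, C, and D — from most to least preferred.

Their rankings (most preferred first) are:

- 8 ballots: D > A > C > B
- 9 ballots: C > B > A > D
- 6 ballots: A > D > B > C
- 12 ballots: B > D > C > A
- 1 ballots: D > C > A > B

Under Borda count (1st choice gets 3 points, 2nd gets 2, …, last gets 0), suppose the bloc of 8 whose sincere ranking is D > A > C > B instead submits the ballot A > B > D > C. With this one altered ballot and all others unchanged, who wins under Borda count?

Borda totals with the altered ballot: A 52, B 76, C 41, D 47.
The switch changes the winner from D to B.

B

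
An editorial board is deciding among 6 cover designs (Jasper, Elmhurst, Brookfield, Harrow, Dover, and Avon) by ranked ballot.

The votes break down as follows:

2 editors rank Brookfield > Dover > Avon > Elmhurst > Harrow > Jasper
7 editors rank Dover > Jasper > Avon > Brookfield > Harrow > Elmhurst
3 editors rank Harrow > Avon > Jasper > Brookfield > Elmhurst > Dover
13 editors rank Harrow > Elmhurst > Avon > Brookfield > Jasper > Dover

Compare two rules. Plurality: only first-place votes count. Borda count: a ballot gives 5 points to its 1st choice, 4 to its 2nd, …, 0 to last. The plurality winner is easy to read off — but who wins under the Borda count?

Plurality first-place counts: Jasper 0, Elmhurst 0, Brookfield 2, Harrow 16, Dover 7, Avon 0 → Harrow.
Borda totals: Jasper 50, Elmhurst 59, Brookfield 56, Harrow 89, Dover 43, Avon 78 → Harrow.

Harrow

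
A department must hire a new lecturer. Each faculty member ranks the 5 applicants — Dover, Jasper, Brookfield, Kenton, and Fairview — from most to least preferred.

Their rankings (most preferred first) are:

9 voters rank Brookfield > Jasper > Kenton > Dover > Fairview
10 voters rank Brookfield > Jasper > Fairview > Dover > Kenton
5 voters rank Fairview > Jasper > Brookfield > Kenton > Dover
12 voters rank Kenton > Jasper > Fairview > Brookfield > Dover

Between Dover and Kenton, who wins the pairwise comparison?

Kenton

Ballots ranking Dover above Kenton: 10.
Ballots ranking Kenton above Dover: 9+5+12 = 26.
Kenton wins the head-to-head, 26–10.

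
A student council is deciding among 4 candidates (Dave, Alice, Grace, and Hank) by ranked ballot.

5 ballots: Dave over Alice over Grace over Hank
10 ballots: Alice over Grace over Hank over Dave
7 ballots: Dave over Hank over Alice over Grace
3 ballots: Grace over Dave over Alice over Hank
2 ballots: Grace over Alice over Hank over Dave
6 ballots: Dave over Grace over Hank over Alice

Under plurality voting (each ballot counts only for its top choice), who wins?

First-place vote totals:
  Dave: 18
  Alice: 10
  Grace: 5
  Hank: 0
Dave has the most first-place votes.

Dave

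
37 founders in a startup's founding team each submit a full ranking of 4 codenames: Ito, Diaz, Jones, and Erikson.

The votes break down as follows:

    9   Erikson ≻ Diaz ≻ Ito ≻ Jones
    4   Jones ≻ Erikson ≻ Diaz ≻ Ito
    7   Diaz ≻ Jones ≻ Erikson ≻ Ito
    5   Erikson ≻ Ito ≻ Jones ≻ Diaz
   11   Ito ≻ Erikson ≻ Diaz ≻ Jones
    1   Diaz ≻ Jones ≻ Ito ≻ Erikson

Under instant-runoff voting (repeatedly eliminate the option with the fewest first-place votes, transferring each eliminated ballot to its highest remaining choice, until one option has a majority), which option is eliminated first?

Jones

Round 1: Erikson 14, Ito 11, Diaz 8, Jones 4. Jones has the fewest and is eliminated.
Round 2: Erikson 18, Ito 11, Diaz 8. Diaz has the fewest and is eliminated.
Round 3: Erikson 25, Ito 12. Erikson has a majority.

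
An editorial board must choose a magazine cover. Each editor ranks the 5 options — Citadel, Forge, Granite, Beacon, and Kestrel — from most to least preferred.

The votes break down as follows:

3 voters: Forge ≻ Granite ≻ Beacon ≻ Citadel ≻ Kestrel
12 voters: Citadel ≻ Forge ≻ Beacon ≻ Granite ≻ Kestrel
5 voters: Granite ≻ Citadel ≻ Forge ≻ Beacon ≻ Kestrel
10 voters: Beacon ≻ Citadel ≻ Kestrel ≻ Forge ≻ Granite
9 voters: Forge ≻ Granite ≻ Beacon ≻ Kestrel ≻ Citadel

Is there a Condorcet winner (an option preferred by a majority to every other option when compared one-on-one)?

No

Head-to-head results (39 voters total):
Citadel vs Forge: Citadel wins 27–12.
Citadel vs Granite: Citadel wins 22–17.
Citadel vs Beacon: Beacon wins 22–17.
Citadel vs Kestrel: Citadel wins 30–9.
Forge vs Granite: Forge wins 34–5.
Forge vs Beacon: Forge wins 29–10.
Forge vs Kestrel: Forge wins 29–10.
Granite vs Beacon: Beacon wins 22–17.
Granite vs Kestrel: Granite wins 29–10.
Beacon vs Kestrel: Beacon wins 39–0.
No candidate beats all others: Citadel beats Forge beats Beacon beats Citadel, a majority cycle.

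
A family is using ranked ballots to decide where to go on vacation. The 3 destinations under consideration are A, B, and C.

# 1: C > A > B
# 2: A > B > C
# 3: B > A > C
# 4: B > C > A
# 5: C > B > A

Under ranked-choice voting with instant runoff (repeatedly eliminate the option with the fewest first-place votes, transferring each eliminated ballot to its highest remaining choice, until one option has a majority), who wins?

B

Round 1: B 2, C 2, A 1. A has the fewest and is eliminated.
Round 2: B 3, C 2. B has a majority.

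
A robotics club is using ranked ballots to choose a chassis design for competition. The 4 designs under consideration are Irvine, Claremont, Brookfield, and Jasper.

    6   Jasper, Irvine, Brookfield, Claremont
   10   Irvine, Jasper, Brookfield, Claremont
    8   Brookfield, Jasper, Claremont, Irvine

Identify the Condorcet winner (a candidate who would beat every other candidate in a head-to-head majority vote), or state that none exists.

Jasper

Head-to-head results (24 voters total):
Irvine vs Claremont: Irvine wins 16–8.
Irvine vs Brookfield: Irvine wins 16–8.
Irvine vs Jasper: Jasper wins 14–10.
Claremont vs Brookfield: Brookfield wins 24–0.
Claremont vs Jasper: Jasper wins 24–0.
Brookfield vs Jasper: Jasper wins 16–8.
Jasper beats each rival — Irvine (14–10), Claremont (24–0), Brookfield (16–8) — so Jasper is the Condorcet winner.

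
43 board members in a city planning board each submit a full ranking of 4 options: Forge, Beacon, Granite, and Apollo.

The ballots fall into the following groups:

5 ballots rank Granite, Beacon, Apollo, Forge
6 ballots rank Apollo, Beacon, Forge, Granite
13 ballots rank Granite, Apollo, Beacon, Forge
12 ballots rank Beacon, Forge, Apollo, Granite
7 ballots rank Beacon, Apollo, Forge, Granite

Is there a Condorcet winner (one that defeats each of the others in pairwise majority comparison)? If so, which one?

Head-to-head results (43 voters total):
Forge vs Beacon: Beacon wins 43–0.
Forge vs Granite: Forge wins 25–18.
Forge vs Apollo: Apollo wins 31–12.
Beacon vs Granite: Beacon wins 25–18.
Beacon vs Apollo: Beacon wins 24–19.
Granite vs Apollo: Apollo wins 25–18.
Beacon beats each rival — Forge (43–0), Granite (25–18), Apollo (24–19) — so Beacon is the Condorcet winner.

Beacon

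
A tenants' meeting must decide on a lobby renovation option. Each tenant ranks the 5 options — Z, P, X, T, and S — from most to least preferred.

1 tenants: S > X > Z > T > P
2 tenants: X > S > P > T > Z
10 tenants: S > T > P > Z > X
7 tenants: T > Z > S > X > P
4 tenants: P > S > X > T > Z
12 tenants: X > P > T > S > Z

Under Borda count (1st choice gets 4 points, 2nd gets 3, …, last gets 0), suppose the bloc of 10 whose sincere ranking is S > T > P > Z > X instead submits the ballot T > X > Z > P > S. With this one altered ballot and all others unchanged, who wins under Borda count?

Borda totals with the altered ballot: Z 43, P 66, X 104, T 99, S 48.
The switch changes the winner from T to X.

X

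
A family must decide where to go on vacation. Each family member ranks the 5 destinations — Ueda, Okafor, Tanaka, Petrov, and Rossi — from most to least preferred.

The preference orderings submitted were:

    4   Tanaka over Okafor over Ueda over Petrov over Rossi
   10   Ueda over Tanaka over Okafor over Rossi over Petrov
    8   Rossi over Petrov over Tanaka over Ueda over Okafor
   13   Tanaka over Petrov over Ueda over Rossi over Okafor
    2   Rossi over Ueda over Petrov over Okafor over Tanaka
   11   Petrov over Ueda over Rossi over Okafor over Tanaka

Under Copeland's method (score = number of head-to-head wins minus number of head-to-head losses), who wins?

Tanaka

Pairwise results:
  Ueda vs Okafor: Ueda wins 44–4.
  Ueda vs Tanaka: Tanaka wins 25–23.
  Ueda vs Petrov: Petrov wins 32–16.
  Ueda vs Rossi: Ueda wins 38–10.
  Okafor vs Tanaka: Tanaka wins 35–13.
  Okafor vs Petrov: Petrov wins 34–14.
  Okafor vs Rossi: Rossi wins 34–14.
  Tanaka vs Petrov: Tanaka wins 27–21.
  Tanaka vs Rossi: Tanaka wins 27–21.
  Petrov vs Rossi: Petrov wins 28–20.
Copeland scores (wins − losses):
  Ueda: 2 − 2 = 0
  Okafor: 0 − 4 = -4
  Tanaka: 4 − 0 = 4
  Petrov: 3 − 1 = 2
  Rossi: 1 − 3 = -2
Tanaka has the best Copeland score.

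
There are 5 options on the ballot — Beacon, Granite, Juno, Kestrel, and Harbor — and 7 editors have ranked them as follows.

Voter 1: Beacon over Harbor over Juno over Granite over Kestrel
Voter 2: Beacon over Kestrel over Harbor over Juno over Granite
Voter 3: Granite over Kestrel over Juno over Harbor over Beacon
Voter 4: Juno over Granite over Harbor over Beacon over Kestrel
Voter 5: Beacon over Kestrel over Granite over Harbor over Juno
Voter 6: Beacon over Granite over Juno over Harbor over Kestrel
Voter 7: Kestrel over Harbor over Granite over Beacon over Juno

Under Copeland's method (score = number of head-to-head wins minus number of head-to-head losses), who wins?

Beacon

Pairwise results:
  Beacon vs Granite: Beacon wins 4–3.
  Beacon vs Juno: Beacon wins 5–2.
  Beacon vs Kestrel: Beacon wins 5–2.
  Beacon vs Harbor: Beacon wins 4–3.
  Granite vs Juno: Granite wins 4–3.
  Granite vs Kestrel: Granite wins 4–3.
  Granite vs Harbor: Granite wins 4–3.
  Juno vs Kestrel: Kestrel wins 4–3.
  Juno vs Harbor: Harbor wins 4–3.
  Kestrel vs Harbor: Kestrel wins 4–3.
Copeland scores (wins − losses):
  Beacon: 4 − 0 = 4
  Granite: 3 − 1 = 2
  Juno: 0 − 4 = -4
  Kestrel: 2 − 2 = 0
  Harbor: 1 − 3 = -2
Beacon has the best Copeland score.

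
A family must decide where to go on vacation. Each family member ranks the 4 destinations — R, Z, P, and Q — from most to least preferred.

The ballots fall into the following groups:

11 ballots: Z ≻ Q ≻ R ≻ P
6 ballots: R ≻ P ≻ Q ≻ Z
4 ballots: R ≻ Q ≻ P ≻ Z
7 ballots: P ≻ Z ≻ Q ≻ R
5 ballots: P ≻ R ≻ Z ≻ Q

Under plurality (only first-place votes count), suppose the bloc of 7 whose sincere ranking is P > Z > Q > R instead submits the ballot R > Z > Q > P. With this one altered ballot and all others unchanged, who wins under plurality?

First-place totals with the altered ballot: R 17, Z 11, P 5, Q 0.
The switch changes the winner from P to R.

R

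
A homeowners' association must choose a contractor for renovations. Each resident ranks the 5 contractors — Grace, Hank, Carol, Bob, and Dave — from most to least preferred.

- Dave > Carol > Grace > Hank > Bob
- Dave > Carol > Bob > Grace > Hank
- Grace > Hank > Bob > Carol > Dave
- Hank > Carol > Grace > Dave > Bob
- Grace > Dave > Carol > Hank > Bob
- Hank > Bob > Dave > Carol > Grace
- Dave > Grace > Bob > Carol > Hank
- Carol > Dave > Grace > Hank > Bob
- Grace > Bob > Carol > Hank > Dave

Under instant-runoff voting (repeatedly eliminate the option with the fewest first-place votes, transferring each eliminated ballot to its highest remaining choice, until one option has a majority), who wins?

Dave

Round 1: Grace 3, Dave 3, Hank 2, Carol 1, Bob 0. Bob has the fewest and is eliminated.
Round 2: Grace 3, Dave 3, Hank 2, Carol 1. Carol has the fewest and is eliminated.
Round 3: Dave 4, Grace 3, Hank 2. Hank has the fewest and is eliminated.
Round 4: Dave 5, Grace 4. Dave has a majority.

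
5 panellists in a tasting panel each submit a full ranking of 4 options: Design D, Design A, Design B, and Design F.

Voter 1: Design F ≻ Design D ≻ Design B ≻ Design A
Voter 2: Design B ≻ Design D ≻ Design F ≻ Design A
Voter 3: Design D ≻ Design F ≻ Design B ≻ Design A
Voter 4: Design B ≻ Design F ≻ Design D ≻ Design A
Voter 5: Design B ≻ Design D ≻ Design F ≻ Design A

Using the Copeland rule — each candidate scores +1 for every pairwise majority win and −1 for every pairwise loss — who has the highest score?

Pairwise results:
  Design D vs Design A: Design D wins 5–0.
  Design D vs Design B: Design B wins 3–2.
  Design D vs Design F: Design D wins 3–2.
  Design A vs Design B: Design B wins 5–0.
  Design A vs Design F: Design F wins 5–0.
  Design B vs Design F: Design B wins 3–2.
Copeland scores (wins − losses):
  Design D: 2 − 1 = 1
  Design A: 0 − 3 = -3
  Design B: 3 − 0 = 3
  Design F: 1 − 2 = -1
Design B has the best Copeland score.

Design B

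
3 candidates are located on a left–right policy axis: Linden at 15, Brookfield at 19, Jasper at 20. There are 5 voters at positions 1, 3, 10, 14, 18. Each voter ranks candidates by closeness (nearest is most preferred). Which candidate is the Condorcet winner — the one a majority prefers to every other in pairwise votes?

With single-peaked preferences on a line, the Condorcet winner is the candidate closest to the median voter.
The median voter (position 10) is closest to Linden at 15.
Check: Linden vs Jasper — voters closer to Linden: 4 of 5.

Linden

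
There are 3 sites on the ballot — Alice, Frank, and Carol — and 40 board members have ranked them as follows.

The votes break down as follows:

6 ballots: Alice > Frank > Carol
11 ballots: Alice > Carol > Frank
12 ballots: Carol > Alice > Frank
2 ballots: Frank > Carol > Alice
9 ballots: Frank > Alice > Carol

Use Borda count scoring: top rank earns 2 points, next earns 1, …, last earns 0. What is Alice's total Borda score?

Borda scores:
  Alice: 6·2 + 11·2 + 12·1 + 2·0 + 9·1 = 55
  Frank: 6·1 + 11·0 + 12·0 + 2·2 + 9·2 = 28
  Carol: 6·0 + 11·1 + 12·2 + 2·1 + 9·0 = 37

55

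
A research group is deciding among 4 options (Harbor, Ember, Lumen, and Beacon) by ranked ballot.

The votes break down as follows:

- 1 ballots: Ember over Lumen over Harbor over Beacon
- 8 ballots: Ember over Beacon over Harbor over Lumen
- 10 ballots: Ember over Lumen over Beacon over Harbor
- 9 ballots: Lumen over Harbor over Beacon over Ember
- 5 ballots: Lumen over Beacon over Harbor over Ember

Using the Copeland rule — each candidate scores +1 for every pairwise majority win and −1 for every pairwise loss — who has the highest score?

Pairwise results:
  Harbor vs Ember: Ember wins 19–14.
  Harbor vs Lumen: Lumen wins 25–8.
  Harbor vs Beacon: Beacon wins 23–10.
  Ember vs Lumen: Ember wins 19–14.
  Ember vs Beacon: Ember wins 19–14.
  Lumen vs Beacon: Lumen wins 25–8.
Copeland scores (wins − losses):
  Harbor: 0 − 3 = -3
  Ember: 3 − 0 = 3
  Lumen: 2 − 1 = 1
  Beacon: 1 − 2 = -1
Ember has the best Copeland score.

Ember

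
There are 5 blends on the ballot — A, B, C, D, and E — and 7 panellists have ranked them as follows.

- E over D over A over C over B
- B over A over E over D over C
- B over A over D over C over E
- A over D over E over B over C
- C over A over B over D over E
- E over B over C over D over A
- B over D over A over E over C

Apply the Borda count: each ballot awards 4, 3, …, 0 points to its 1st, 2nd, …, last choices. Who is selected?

Borda scores:
  A: 2 + 3 + 3 + 4 + 3 + 0 + 2 = 17
  B: 0 + 4 + 4 + 1 + 2 + 3 + 4 = 18
  C: 1 + 0 + 1 + 0 + 4 + 2 + 0 = 8
  D: 3 + 1 + 2 + 3 + 1 + 1 + 3 = 14
  E: 4 + 2 + 0 + 2 + 0 + 4 + 1 = 13
B has the highest total.

B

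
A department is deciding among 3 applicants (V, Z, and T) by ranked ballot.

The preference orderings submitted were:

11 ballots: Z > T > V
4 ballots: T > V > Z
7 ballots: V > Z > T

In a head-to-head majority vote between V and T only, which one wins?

Ballots ranking V above T: 7.
Ballots ranking T above V: 11+4 = 15.
T wins the head-to-head, 15–7.

T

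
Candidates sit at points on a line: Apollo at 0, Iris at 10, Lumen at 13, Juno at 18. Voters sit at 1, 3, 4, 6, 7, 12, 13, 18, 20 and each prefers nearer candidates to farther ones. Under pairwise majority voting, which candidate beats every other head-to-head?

With single-peaked preferences on a line, the Condorcet winner is the candidate closest to the median voter.
The median voter (position 7) is closest to Iris at 10.
Check: Iris vs Lumen — voters closer to Iris: 5 of 9.

Iris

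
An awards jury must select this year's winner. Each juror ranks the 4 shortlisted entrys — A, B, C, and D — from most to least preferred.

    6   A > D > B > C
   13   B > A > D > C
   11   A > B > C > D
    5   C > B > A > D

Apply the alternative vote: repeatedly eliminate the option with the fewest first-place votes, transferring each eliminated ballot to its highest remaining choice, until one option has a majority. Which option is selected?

B

Round 1: A 17, B 13, C 5, D 0. D has the fewest and is eliminated.
Round 2: A 17, B 13, C 5. C has the fewest and is eliminated.
Round 3: B 18, A 17. B has a majority.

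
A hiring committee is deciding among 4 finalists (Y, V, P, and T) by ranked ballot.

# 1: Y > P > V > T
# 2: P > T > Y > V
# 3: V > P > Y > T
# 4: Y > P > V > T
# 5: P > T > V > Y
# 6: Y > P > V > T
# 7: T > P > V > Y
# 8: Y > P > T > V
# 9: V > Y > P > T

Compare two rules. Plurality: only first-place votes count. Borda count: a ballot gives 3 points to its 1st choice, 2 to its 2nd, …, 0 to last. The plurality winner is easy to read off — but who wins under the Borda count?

P

Plurality first-place counts: Y 4, V 2, P 2, T 1 → Y.
Borda totals: Y 16, V 11, P 19, T 8 → P.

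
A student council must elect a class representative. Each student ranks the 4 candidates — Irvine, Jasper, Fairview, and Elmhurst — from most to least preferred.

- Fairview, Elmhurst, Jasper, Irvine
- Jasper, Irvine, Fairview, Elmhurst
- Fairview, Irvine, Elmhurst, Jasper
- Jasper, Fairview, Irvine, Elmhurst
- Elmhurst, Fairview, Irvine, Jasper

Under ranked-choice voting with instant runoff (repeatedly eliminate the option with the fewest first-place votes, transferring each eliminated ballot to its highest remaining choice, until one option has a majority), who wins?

Fairview

Round 1: Jasper 2, Fairview 2, Elmhurst 1, Irvine 0. Irvine has the fewest and is eliminated.
Round 2: Jasper 2, Fairview 2, Elmhurst 1. Elmhurst has the fewest and is eliminated.
Round 3: Fairview 3, Jasper 2. Fairview has a majority.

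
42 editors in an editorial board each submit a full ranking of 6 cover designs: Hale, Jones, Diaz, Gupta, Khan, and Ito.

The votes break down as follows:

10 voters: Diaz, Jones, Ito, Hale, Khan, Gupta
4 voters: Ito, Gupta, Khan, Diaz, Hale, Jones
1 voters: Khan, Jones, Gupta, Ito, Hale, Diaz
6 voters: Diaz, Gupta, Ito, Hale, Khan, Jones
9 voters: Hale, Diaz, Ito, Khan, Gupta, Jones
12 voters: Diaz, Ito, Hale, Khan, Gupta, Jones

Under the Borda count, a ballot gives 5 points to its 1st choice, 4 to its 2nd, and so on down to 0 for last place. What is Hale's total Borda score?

118

Borda scores:
  Hale: 10·2 + 4·1 + 1 + 6·2 + 9·5 + 12·3 = 118
  Jones: 10·4 + 4·0 + 4 + 6·0 + 9·0 + 12·0 = 44
  Diaz: 10·5 + 4·2 + 0 + 6·5 + 9·4 + 12·5 = 184
  Gupta: 10·0 + 4·4 + 3 + 6·4 + 9·1 + 12·1 = 64
  Khan: 10·1 + 4·3 + 5 + 6·1 + 9·2 + 12·2 = 75
  Ito: 10·3 + 4·5 + 2 + 6·3 + 9·3 + 12·4 = 145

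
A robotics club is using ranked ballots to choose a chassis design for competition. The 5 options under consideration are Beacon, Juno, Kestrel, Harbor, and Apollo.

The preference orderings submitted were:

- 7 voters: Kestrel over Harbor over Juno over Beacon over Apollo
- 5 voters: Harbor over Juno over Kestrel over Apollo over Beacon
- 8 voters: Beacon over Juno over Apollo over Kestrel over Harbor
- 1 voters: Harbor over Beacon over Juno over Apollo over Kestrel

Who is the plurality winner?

First-place vote totals:
  Beacon: 8
  Juno: 0
  Kestrel: 7
  Harbor: 6
  Apollo: 0
Beacon has the most first-place votes.

Beacon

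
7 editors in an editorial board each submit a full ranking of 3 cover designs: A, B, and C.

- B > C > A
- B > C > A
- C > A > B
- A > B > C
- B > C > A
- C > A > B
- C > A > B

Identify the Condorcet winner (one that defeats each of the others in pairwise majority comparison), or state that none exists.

Head-to-head results (7 voters total):
A vs B: A wins 4–3.
A vs C: C wins 6–1.
B vs C: B wins 4–3.
No candidate beats all others: A beats B beats C beats A, a majority cycle.

None — there is no Condorcet winner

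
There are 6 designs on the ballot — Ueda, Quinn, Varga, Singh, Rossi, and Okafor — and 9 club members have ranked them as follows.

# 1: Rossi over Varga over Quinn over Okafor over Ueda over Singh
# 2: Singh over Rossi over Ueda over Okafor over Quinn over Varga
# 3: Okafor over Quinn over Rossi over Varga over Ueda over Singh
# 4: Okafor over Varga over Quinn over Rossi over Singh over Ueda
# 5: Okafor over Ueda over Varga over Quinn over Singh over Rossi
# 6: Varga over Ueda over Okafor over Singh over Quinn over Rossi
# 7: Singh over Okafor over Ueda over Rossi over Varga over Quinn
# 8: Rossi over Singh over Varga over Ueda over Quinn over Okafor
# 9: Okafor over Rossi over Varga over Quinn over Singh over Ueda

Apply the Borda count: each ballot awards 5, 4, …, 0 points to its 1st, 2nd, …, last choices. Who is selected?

Okafor

Borda scores:
  Ueda: 1 + 3 + 1 + 0 + 4 + 4 + 3 + 2 + 0 = 18
  Quinn: 3 + 1 + 4 + 3 + 2 + 1 + 0 + 1 + 2 = 17
  Varga: 4 + 0 + 2 + 4 + 3 + 5 + 1 + 3 + 3 = 25
  Singh: 0 + 5 + 0 + 1 + 1 + 2 + 5 + 4 + 1 = 19
  Rossi: 5 + 4 + 3 + 2 + 0 + 0 + 2 + 5 + 4 = 25
  Okafor: 2 + 2 + 5 + 5 + 5 + 3 + 4 + 0 + 5 = 31
Okafor has the highest total.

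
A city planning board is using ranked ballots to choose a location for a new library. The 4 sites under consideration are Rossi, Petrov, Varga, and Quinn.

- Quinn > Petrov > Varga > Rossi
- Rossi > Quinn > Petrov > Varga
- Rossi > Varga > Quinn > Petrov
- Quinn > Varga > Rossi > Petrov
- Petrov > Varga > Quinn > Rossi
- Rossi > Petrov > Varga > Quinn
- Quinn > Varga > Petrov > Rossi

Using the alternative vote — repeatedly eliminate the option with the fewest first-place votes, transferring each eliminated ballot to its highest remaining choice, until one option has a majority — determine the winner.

Quinn

Round 1: Rossi 3, Quinn 3, Petrov 1, Varga 0. Varga has the fewest and is eliminated.
Round 2: Rossi 3, Quinn 3, Petrov 1. Petrov has the fewest and is eliminated.
Round 3: Quinn 4, Rossi 3. Quinn has a majority.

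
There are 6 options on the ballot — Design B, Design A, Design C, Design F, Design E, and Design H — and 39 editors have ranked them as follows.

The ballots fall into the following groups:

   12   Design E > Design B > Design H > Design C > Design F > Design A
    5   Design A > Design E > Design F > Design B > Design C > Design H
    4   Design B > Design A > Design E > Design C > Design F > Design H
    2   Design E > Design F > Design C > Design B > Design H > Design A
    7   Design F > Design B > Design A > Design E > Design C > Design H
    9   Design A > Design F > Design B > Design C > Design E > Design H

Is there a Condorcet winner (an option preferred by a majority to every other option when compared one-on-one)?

No

Head-to-head results (39 voters total):
Design B vs Design A: Design B wins 25–14.
Design B vs Design C: Design B wins 37–2.
Design B vs Design F: Design F wins 23–16.
Design B vs Design E: Design B wins 20–19.
Design B vs Design H: Design B wins 39–0.
Design A vs Design C: Design A wins 25–14.
Design A vs Design F: Design F wins 21–18.
Design A vs Design E: Design A wins 25–14.
Design A vs Design H: Design A wins 25–14.
Design C vs Design F: Design F wins 23–16.
Design C vs Design E: Design E wins 30–9.
Design C vs Design H: Design C wins 27–12.
Design F vs Design E: Design E wins 23–16.
Design F vs Design H: Design F wins 27–12.
Design E vs Design H: Design E wins 39–0.
No candidate beats all others: Design B beats Design E beats Design F beats Design B, a majority cycle.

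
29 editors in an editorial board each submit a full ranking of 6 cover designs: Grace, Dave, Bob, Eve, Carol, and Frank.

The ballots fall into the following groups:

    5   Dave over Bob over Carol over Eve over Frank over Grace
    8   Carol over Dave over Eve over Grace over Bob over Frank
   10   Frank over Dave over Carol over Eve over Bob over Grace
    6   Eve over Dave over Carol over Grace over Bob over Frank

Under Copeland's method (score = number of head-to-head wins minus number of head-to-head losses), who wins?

Dave

Pairwise results:
  Grace vs Dave: Dave wins 29–0.
  Grace vs Bob: Bob wins 15–14.
  Grace vs Eve: Eve wins 29–0.
  Grace vs Carol: Carol wins 29–0.
  Grace vs Frank: Frank wins 15–14.
  Dave vs Bob: Dave wins 29–0.
  Dave vs Eve: Dave wins 23–6.
  Dave vs Carol: Dave wins 21–8.
  Dave vs Frank: Dave wins 19–10.
  Bob vs Eve: Eve wins 24–5.
  Bob vs Carol: Carol wins 24–5.
  Bob vs Frank: Bob wins 19–10.
  Eve vs Carol: Carol wins 23–6.
  Eve vs Frank: Eve wins 19–10.
  Carol vs Frank: Carol wins 19–10.
Copeland scores (wins − losses):
  Grace: 0 − 5 = -5
  Dave: 5 − 0 = 5
  Bob: 2 − 3 = -1
  Eve: 3 − 2 = 1
  Carol: 4 − 1 = 3
  Frank: 1 − 4 = -3
Dave has the best Copeland score.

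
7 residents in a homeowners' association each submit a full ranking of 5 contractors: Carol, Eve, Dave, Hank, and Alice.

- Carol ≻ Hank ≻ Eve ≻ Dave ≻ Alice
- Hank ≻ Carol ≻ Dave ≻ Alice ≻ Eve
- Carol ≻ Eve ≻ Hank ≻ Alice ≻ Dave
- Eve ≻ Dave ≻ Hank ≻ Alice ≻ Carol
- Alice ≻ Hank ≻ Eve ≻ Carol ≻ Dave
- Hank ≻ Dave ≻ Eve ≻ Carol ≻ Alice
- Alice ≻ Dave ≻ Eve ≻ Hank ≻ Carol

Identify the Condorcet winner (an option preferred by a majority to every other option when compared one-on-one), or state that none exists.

Hank

Head-to-head results (7 voters total):
Carol vs Eve: Eve wins 4–3.
Carol vs Dave: Carol wins 4–3.
Carol vs Hank: Hank wins 5–2.
Carol vs Alice: Carol wins 4–3.
Eve vs Dave: Eve wins 4–3.
Eve vs Hank: Hank wins 4–3.
Eve vs Alice: Eve wins 4–3.
Dave vs Hank: Hank wins 5–2.
Dave vs Alice: Dave wins 4–3.
Hank vs Alice: Hank wins 5–2.
Hank beats each rival — Carol (5–2), Eve (4–3), Dave (5–2), Alice (5–2) — so Hank is the Condorcet winner.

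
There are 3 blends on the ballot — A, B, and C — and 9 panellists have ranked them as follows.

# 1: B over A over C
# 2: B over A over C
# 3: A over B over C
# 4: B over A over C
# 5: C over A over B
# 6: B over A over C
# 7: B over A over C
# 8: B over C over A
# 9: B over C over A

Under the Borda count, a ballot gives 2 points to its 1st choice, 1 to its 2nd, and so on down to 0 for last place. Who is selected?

Borda scores:
  A: 1 + 1 + 2 + 1 + 1 + 1 + 1 + 0 + 0 = 8
  B: 2 + 2 + 1 + 2 + 0 + 2 + 2 + 2 + 2 = 15
  C: 0 + 0 + 0 + 0 + 2 + 0 + 0 + 1 + 1 = 4
B has the highest total.

B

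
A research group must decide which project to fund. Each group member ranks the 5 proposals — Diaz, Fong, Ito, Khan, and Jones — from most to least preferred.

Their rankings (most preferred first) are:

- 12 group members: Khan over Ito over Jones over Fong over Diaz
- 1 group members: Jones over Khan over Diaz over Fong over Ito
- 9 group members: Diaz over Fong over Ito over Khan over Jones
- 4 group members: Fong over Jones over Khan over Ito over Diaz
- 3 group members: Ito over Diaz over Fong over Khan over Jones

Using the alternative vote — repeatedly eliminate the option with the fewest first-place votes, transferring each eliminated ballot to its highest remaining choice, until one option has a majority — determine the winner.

Round 1: Khan 12, Diaz 9, Fong 4, Ito 3, Jones 1. Jones has the fewest and is eliminated.
Round 2: Khan 13, Diaz 9, Fong 4, Ito 3. Ito has the fewest and is eliminated.
Round 3: Khan 13, Diaz 12, Fong 4. Fong has the fewest and is eliminated.
Round 4: Khan 17, Diaz 12. Khan has a majority.

Khan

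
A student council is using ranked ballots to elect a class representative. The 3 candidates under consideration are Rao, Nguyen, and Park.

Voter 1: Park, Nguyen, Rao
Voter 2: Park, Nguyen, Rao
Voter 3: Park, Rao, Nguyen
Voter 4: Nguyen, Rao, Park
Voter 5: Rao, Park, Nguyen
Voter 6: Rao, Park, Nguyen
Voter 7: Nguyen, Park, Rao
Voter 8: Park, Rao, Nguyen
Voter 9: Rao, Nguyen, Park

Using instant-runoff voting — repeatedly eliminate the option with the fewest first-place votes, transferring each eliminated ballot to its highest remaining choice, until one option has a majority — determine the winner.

Round 1: Park 4, Rao 3, Nguyen 2. Nguyen has the fewest and is eliminated.
Round 2: Park 5, Rao 4. Park has a majority.

Park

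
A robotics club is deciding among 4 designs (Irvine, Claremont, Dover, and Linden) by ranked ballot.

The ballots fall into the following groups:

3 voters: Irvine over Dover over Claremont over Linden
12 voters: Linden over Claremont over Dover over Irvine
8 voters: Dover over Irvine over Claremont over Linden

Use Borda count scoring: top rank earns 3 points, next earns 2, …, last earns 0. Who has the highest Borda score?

Dover

Borda scores:
  Irvine: 3·3 + 12·0 + 8·2 = 25
  Claremont: 3·1 + 12·2 + 8·1 = 35
  Dover: 3·2 + 12·1 + 8·3 = 42
  Linden: 3·0 + 12·3 + 8·0 = 36
Dover has the highest total.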